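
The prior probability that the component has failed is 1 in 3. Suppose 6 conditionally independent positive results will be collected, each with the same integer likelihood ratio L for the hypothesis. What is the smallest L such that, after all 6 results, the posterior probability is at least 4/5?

Prior odds = (1/3)/(2/3) = 0.5.
Target odds = 0.8/0.2 = 4.
Need L⁶ ≥ 4 ÷ 0.5 = 8.
1⁶ = 1 < 8 ≤ 64 = 2⁶, so L = 2.

2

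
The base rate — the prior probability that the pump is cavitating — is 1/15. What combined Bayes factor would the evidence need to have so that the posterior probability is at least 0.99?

1386

Prior odds = (1/15)/(14/15) = 1/14.
Target odds = 0.99/0.01 = 99.
Required Bayes factor = 99 ÷ (1/14) = 1386.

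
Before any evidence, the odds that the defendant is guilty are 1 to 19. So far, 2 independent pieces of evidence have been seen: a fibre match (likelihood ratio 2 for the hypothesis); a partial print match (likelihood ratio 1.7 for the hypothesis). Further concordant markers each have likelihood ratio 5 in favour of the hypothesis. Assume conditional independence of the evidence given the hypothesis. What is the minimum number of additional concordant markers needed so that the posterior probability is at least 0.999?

6

Prior odds = 1/19.
Combined Bayes factor of the evidence already in hand = 2 × 1.7 = 3.4.
Odds after that evidence = (1/19) × 3.4 = 17/95.
Target odds = 0.999/0.001 = 999.
Need 5ⁿ ≥ 999 ÷ (17/95) = 94905/17.
5⁵ = 3125 falls short of 94905/17 but 5⁶ = 15625 reaches it, so n = 6.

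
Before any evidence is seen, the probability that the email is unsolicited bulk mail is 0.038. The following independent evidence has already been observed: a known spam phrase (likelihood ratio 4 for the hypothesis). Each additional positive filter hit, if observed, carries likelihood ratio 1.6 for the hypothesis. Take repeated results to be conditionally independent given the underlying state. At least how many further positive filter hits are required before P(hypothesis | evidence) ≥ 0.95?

11

Prior odds = 0.038/0.962 = 19/481.
Bayes factor of the evidence already in hand = 4.
Odds after that evidence = (19/481) × 4 = 76/481.
Target odds = 0.95/0.05 = 19.
Need 1.6ⁿ ≥ 19 ÷ (76/481) = 120.25.
1.6¹⁰ ≈109.951 falls short of 120.25 but 1.6¹¹ ≈175.922 reaches it, so n = 11.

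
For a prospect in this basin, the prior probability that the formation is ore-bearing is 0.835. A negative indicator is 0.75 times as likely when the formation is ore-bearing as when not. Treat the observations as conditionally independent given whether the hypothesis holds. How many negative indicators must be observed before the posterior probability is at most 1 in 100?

22

Prior odds = 0.835/0.165 = 167/33.
Likelihood ratio per negative indicator = 0.75.
Target posterior odds = 0.01/0.99 = 1/99.
Require 0.75ⁿ ≤ 1/99 ÷ (167/33) = 1/501.
0.75²¹ ≈0.00237841 is still above 1/501 but 0.75²² ≈0.00178381 is at or below it, so n = 22.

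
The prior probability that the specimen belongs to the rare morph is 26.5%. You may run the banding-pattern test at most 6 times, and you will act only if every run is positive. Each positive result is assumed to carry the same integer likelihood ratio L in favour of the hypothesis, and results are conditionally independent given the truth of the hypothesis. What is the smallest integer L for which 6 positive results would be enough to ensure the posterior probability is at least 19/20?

2

Prior odds = 0.265/0.735 = 53/147.
Target odds = 0.95/0.05 = 19.
Need L⁶ ≥ 19 ÷ (53/147) = 2793/53.
1⁶ = 1 < 2793/53 ≤ 64 = 2⁶, so L = 2.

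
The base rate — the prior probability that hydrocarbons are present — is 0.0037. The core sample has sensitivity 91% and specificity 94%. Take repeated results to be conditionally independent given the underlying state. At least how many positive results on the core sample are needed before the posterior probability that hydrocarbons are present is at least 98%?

Prior odds = 0.0037/0.9963 = 37/9963.
False-positive rate = 1 − 0.94 = 0.06; likelihood ratio of a positive = 0.91/0.06 = 91/6.
Target posterior odds = 0.98/0.02 = 49.
Require (91/6)ⁿ ≥ 49 ÷ (37/9963) = 488187/37.
(91/6)³ = 753571/216 falls short of 488187/37 but (91/6)⁴ = 68574961/1296 reaches it, so n = 4.

4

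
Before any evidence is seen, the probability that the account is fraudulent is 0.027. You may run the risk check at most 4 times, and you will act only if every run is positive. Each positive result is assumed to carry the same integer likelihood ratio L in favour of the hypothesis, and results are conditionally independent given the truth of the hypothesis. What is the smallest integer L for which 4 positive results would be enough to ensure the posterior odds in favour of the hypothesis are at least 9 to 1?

Prior odds = 0.027/0.973 = 27/973.
Target odds = 9.
Need L⁴ ≥ 9 ÷ (27/973) = 973/3.
4⁴ = 256 < 973/3 ≤ 625 = 5⁴, so L = 5.

5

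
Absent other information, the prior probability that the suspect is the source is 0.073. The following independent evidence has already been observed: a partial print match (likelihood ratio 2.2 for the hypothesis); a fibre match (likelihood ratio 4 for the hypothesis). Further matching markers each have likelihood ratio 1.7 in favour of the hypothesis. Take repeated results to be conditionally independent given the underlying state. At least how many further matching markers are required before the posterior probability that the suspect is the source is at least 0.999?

Prior odds = 0.073/0.927 = 73/927.
Combined Bayes factor of the evidence already in hand = 2.2 × 4 = 8.8.
Odds after that evidence = (73/927) × 8.8 = 3212/4635.
Target odds = 0.999/0.001 = 999.
Need 1.7ⁿ ≥ 999 ÷ (3212/4635) = 4630365/3212.
1.7¹³ ≈990.458 falls short of 4630365/3212 but 1.7¹⁴ ≈1683.78 reaches it, so n = 14.

14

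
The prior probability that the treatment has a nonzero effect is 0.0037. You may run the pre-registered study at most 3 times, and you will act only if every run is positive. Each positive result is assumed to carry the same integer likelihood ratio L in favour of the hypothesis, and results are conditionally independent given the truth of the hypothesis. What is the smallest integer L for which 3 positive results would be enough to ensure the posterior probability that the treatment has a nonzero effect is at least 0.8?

Prior odds = 0.0037/0.9963 = 37/9963.
Target odds = 0.8/0.2 = 4.
Need L³ ≥ 4 ÷ (37/9963) = 39852/37.
10³ = 1000 < 39852/37 ≤ 1331 = 11³, so L = 11.

11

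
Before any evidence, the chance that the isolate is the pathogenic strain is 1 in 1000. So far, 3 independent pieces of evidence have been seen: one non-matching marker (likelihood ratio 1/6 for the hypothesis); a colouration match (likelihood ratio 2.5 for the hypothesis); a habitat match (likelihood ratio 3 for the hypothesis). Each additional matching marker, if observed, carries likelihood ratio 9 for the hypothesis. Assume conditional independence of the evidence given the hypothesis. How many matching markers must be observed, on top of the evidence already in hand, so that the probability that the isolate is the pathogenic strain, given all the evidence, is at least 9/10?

Prior odds = 0.001/0.999 = 1/999.
Combined Bayes factor of the evidence already in hand = (1/6) × 2.5 × 3 = 1.25.
Odds after that evidence = (1/999) × 1.25 = 5/3996.
Target odds = 0.9/0.1 = 9.
Need 9ⁿ ≥ 9 ÷ (5/3996) = 7192.8.
9⁴ = 6561 falls short of 7192.8 but 9⁵ = 59049 reaches it, so n = 5.

5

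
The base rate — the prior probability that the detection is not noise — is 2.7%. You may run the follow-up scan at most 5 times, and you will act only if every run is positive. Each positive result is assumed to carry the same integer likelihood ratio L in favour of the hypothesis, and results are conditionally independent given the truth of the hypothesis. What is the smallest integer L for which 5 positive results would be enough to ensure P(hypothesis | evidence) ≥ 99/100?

6

Prior odds = 0.027/0.973 = 27/973.
Target odds = 0.99/0.01 = 99.
Need L⁵ ≥ 99 ÷ (27/973) = 10703/3.
5⁵ = 3125 < 10703/3 ≤ 7776 = 6⁵, so L = 6.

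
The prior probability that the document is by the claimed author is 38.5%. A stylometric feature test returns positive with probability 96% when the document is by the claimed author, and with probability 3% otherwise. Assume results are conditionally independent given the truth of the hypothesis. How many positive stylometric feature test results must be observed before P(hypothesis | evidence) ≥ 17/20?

Prior odds = 0.385/0.615 = 77/123.
Likelihood ratio of a positive result = 0.96/0.03 = 32.
Target odds: 0.85 ÷ 0.15 = 17/3.
Need (77/123) × 32ⁿ ≥ 17/3, i.e. 32ⁿ ≥ 697/77.
32¹ = 32, which meets the required 697/77; so n = 1.

1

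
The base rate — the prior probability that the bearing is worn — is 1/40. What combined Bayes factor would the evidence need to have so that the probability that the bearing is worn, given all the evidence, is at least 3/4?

Prior odds = 0.025/0.975 = 1/39.
Target odds = 0.75/0.25 = 3.
Required Bayes factor = 3 ÷ (1/39) = 117.

117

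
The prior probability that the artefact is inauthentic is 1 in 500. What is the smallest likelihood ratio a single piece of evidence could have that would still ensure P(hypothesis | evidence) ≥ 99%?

49401

Prior odds = 0.002/0.998 = 1/499.
Target odds = 0.99/0.01 = 99.
Required Bayes factor = 99 ÷ (1/499) = 49401.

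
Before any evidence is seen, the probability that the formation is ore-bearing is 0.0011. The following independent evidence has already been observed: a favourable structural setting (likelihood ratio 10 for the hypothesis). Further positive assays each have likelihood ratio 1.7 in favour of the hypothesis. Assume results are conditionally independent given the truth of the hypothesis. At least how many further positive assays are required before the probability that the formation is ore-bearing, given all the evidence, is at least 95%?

15

Prior odds = 0.0011/0.9989 = 11/9989.
Bayes factor of the evidence already in hand = 10.
Odds after that evidence = (11/9989) × 10 = 110/9989.
Target odds = 0.95/0.05 = 19.
Need 1.7ⁿ ≥ 19 ÷ (110/9989) = 189791/110.
1.7¹⁴ ≈1683.78 falls short of 189791/110 but 1.7¹⁵ ≈2862.42 reaches it, so n = 15.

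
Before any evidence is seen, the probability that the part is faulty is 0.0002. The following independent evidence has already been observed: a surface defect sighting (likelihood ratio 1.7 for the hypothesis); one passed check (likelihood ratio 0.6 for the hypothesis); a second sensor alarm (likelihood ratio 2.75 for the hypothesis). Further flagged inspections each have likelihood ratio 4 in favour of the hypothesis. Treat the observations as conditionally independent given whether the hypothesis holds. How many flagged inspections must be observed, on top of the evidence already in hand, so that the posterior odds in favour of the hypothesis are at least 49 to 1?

Prior odds = 0.0002/0.9998 = 1/4999.
Combined Bayes factor of the evidence already in hand = 1.7 × 0.6 × 2.75 = 2.805.
Odds after that evidence = (1/4999) × 2.805 = 561/999800.
Target odds = 49.
Need 4ⁿ ≥ 49 ÷ (561/999800) = 48990200/561.
4⁸ = 65536 falls short of 48990200/561 but 4⁹ = 262144 reaches it, so n = 9.

9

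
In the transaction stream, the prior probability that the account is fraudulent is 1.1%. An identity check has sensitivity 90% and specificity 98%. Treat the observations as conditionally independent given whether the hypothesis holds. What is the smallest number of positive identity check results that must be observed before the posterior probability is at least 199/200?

3

Prior odds: 0.011 ÷ 0.989 = 11/989.
False-positive rate = 1 − 0.98 = 0.02; likelihood ratio of a positive = 0.9/0.02 = 45.
Target odds: 0.995 ÷ 0.005 = 199.
Require 45ⁿ ≥ 199 ÷ (11/989) = 196811/11.
45² = 2025 falls short of 196811/11 but 45³ = 91125 reaches it, so n = 3.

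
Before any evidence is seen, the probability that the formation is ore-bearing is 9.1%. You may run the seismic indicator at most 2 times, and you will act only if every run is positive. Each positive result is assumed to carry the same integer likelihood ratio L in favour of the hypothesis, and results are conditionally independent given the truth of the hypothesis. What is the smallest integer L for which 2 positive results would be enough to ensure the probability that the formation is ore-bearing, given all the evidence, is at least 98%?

Prior odds = 0.091/0.909 = 91/909.
Target odds = 0.98/0.02 = 49.
Need L² ≥ 49 ÷ (91/909) = 6363/13.
22² = 484 < 6363/13 ≤ 529 = 23², so L = 23.

23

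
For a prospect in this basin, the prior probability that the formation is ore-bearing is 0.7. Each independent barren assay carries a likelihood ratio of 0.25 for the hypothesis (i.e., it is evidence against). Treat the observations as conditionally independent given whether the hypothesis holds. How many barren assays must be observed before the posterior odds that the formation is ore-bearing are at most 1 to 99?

4

Prior odds: 0.7 ÷ 0.3 = 7/3.
Likelihood ratio per barren assay = 0.25.
Target odds = 1/99.
Require 0.25ⁿ ≤ 1/99 ÷ (7/3) = 1/231.
0.25³ = 0.015625 is still above 1/231 but 0.25⁴ = 0.00390625 is at or below it, so n = 4.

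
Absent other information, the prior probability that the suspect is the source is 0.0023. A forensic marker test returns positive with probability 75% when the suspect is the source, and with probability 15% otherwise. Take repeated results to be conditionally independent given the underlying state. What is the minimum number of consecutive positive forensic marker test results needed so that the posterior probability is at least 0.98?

Prior odds = 0.0023/0.9977 = 23/9977.
Likelihood ratio of a positive result = 0.75/0.15 = 5.
Target odds: 0.98 ÷ 0.02 = 49.
Require 5ⁿ ≥ 49 ÷ (23/9977) = 488873/23.
5⁶ = 15625 falls short of 488873/23 but 5⁷ = 78125 reaches it, so n = 7.

7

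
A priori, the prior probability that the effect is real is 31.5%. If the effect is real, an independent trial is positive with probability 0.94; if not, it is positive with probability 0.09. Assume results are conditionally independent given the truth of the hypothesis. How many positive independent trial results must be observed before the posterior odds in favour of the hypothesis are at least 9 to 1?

2

Prior odds: 0.315 ÷ 0.685 = 63/137.
Likelihood ratio of a positive = 0.94/0.09 = 94/9.
Target odds = 9.
Need (63/137) × (94/9)ⁿ ≥ 9, i.e. (94/9)ⁿ ≥ 137/7.
(94/9)¹ = 94/9 falls short of 137/7 but (94/9)² = 8836/81 reaches it, so n = 2.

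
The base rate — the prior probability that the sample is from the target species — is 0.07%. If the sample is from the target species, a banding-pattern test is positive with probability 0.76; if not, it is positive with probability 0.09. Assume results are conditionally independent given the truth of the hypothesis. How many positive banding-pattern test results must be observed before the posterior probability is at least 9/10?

Prior odds = 0.0007/0.9993 = 7/9993.
Likelihood ratio of a positive = 0.76/0.09 = 76/9.
Target posterior odds = 0.9/0.1 = 9.
Require (76/9)ⁿ ≥ 9 ÷ (7/9993) = 89937/7.
(76/9)⁴ = 33362176/6561 falls short of 89937/7 but (76/9)⁵ ≈42939.3 reaches it, so n = 5.

5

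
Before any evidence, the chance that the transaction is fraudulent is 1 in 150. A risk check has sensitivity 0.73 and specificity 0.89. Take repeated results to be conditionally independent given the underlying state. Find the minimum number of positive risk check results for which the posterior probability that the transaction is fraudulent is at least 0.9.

4

Prior odds = (1/150)/(149/150) = 1/149.
False-positive rate = 1 − 0.89 = 0.11; likelihood ratio of a positive = 0.73/0.11 = 73/11.
Target posterior odds = 0.9/0.1 = 9.
Require (73/11)ⁿ ≥ 9 ÷ (1/149) = 1341.
(73/11)³ = 389017/1331 falls short of 1341 but (73/11)⁴ = 28398241/14641 reaches it, so n = 4.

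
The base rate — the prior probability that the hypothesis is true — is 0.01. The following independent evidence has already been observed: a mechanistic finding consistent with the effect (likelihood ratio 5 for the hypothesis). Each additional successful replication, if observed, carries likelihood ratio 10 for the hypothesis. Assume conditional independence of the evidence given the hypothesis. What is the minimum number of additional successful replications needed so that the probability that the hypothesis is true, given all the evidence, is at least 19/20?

3

Prior odds = 0.01/0.99 = 1/99.
Bayes factor of the evidence already in hand = 5.
Odds after that evidence = (1/99) × 5 = 5/99.
Target odds = 0.95/0.05 = 19.
Need 10ⁿ ≥ 19 ÷ (5/99) = 376.2.
10² = 100 falls short of 376.2 but 10³ = 1000 reaches it, so n = 3.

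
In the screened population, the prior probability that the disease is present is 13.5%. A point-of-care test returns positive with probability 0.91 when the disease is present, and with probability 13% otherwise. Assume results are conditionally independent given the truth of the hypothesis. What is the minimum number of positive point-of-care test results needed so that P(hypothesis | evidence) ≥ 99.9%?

Prior odds = 0.135/0.865 = 27/173.
Likelihood ratio of a positive result = 0.91/0.13 = 7.
Target posterior odds = 0.999/0.001 = 999.
Need (27/173) × 7ⁿ ≥ 999, i.e. 7ⁿ ≥ 6401.
7⁴ = 2401 falls short of 6401 but 7⁵ = 16807 reaches it, so n = 5.

5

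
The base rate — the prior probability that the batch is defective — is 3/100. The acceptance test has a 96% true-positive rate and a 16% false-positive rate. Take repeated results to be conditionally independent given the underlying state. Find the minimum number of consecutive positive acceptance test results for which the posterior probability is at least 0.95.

4

Prior odds = 0.03/0.97 = 3/97.
Likelihood ratio of a positive result = 0.96/0.16 = 6.
Target odds: 0.95 ÷ 0.05 = 19.
Need (3/97) × 6ⁿ ≥ 19, i.e. 6ⁿ ≥ 1843/3.
6³ = 216 falls short of 1843/3 but 6⁴ = 1296 reaches it, so n = 4.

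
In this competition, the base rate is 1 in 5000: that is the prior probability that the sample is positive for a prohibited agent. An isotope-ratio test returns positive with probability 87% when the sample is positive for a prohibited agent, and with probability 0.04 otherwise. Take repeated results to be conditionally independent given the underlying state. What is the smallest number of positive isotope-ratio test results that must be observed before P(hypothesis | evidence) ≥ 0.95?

4

Prior odds: 0.0002 ÷ 0.9998 = 1/4999.
Likelihood ratio of a positive result = 0.87/0.04 = 21.75.
Target posterior odds = 0.95/0.05 = 19.
Require 21.75ⁿ ≥ 19 ÷ (1/4999) = 94981.
21.75³ = 658503/64 falls short of 94981 but 21.75⁴ = 57289761/256 reaches it, so n = 4.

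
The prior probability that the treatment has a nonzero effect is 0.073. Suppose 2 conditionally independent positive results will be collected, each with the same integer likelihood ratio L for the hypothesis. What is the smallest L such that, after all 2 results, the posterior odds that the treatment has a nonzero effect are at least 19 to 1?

16

Prior odds = 0.073/0.927 = 73/927.
Target odds = 19.
Need L² ≥ 19 ÷ (73/927) = 17613/73.
15² = 225 < 17613/73 ≤ 256 = 16², so L = 16.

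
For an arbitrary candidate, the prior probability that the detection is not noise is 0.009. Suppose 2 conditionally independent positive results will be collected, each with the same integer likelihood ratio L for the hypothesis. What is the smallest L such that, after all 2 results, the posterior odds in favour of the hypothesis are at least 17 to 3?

25

Prior odds = 0.009/0.991 = 9/991.
Target odds = 17/3.
Need L² ≥ 17/3 ÷ (9/991) = 16847/27.
24² = 576 < 16847/27 ≤ 625 = 25², so L = 25.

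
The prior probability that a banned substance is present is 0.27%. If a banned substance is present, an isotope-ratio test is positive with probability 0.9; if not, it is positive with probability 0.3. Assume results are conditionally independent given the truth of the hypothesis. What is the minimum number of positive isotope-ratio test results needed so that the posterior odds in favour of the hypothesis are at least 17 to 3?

7

Prior odds = 0.0027/0.9973 = 27/9973.
Likelihood ratio of a positive = 0.9/0.3 = 3.
Target odds = 17/3.
Require 3ⁿ ≥ 17/3 ÷ (27/9973) = 169541/81.
3⁶ = 729 falls short of 169541/81 but 3⁷ = 2187 reaches it, so n = 7.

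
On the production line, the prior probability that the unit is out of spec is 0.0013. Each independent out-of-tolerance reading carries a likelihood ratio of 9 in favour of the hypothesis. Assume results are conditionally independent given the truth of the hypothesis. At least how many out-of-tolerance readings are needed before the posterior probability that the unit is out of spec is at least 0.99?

Prior odds: 0.0013 ÷ 0.9987 = 13/9987.
Likelihood ratio per out-of-tolerance reading = 9.
Target posterior odds = 0.99/0.01 = 99.
Require 9ⁿ ≥ 99 ÷ (13/9987) = 988713/13.
9⁵ = 59049 falls short of 988713/13 but 9⁶ = 531441 reaches it, so n = 6.

6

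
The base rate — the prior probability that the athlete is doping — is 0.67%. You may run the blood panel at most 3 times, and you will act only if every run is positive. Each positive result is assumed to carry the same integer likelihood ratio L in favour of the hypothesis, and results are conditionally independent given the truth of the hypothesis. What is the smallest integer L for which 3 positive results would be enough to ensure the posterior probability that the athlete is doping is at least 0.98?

Prior odds = 0.0067/0.9933 = 67/9933.
Target odds = 0.98/0.02 = 49.
Need L³ ≥ 49 ÷ (67/9933) = 486717/67.
19³ = 6859 < 486717/67 ≤ 8000 = 20³, so L = 20.

20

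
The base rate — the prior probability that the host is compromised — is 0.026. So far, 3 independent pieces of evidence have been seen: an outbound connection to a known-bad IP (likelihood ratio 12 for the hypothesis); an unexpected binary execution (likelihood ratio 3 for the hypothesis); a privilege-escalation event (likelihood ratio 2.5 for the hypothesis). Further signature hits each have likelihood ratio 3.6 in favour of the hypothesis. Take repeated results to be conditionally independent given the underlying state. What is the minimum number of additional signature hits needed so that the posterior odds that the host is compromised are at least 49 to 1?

3

Prior odds = 0.026/0.974 = 13/487.
Combined Bayes factor of the evidence already in hand = 12 × 3 × 2.5 = 90.
Odds after that evidence = (13/487) × 90 = 1170/487.
Target odds = 49.
Need 3.6ⁿ ≥ 49 ÷ (1170/487) = 23863/1170.
3.6² = 12.96 falls short of 23863/1170 but 3.6³ = 46.656 reaches it, so n = 3.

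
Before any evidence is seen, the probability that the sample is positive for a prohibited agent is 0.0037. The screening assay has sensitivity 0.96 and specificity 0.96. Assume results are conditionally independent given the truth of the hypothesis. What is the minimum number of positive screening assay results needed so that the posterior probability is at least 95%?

3

Prior odds = 0.0037/0.9963 = 37/9963.
False-positive rate = 1 − 0.96 = 0.04; likelihood ratio of a positive = 0.96/0.04 = 24.
Target posterior odds = 0.95/0.05 = 19.
Need (37/9963) × 24ⁿ ≥ 19, i.e. 24ⁿ ≥ 189297/37.
24² = 576 falls short of 189297/37 but 24³ = 13824 reaches it, so n = 3.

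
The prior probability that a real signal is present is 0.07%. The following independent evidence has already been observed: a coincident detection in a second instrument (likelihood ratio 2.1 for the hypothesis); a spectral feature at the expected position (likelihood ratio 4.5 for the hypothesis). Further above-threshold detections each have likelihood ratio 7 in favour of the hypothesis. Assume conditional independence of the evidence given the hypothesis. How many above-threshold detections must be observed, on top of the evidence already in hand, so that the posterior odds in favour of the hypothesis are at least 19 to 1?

5

Prior odds = 0.0007/0.9993 = 7/9993.
Combined Bayes factor of the evidence already in hand = 2.1 × 4.5 = 9.45.
Odds after that evidence = (7/9993) × 9.45 = 441/66620.
Target odds = 19.
Need 7ⁿ ≥ 19 ÷ (441/66620) = 1265780/441.
7⁴ = 2401 falls short of 1265780/441 but 7⁵ = 16807 reaches it, so n = 5.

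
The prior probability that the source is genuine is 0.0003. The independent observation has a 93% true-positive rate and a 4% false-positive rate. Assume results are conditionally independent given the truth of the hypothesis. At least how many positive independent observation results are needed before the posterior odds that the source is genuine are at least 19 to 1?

Prior odds: 0.0003 ÷ 0.9997 = 3/9997.
Likelihood ratio of a positive result = 0.93/0.04 = 23.25.
Target odds = 19.
Need (3/9997) × 23.25ⁿ ≥ 19, i.e. 23.25ⁿ ≥ 189943/3.
23.25³ = 804357/64 falls short of 189943/3 but 23.25⁴ = 74805201/256 reaches it, so n = 4.

4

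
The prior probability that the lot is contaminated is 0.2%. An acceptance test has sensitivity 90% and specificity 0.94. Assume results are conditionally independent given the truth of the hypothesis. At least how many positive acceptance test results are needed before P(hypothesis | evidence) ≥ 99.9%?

5

Prior odds: 0.002 ÷ 0.998 = 1/499.
False-positive rate = 1 − 0.94 = 0.06; likelihood ratio of a positive = 0.9/0.06 = 15.
Target posterior odds = 0.999/0.001 = 999.
Require 15ⁿ ≥ 999 ÷ (1/499) = 498501.
15⁴ = 50625 falls short of 498501 but 15⁵ = 759375 reaches it, so n = 5.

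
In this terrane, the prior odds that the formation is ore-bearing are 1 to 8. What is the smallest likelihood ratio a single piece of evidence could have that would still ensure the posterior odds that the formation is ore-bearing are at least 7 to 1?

Prior odds = 0.125.
Target odds = 7.
Required Bayes factor = 7 ÷ 0.125 = 56.

56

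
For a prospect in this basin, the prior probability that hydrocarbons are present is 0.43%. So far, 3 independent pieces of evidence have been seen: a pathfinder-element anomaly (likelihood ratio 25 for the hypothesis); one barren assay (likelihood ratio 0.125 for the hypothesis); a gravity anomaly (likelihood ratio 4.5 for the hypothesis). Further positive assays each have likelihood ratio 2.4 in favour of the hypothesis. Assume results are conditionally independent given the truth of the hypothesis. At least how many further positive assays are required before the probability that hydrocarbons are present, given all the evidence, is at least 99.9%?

12

Prior odds = 0.0043/0.9957 = 43/9957.
Combined Bayes factor of the evidence already in hand = 25 × 0.125 × 4.5 = 14.0625.
Odds after that evidence = (43/9957) × 14.0625 = 3225/53104.
Target odds = 0.999/0.001 = 999.
Need 2.4ⁿ ≥ 999 ÷ (3225/53104) = 17683632/1075.
2.4¹¹ ≈15216.8 falls short of 17683632/1075 but 2.4¹² ≈36520.3 reaches it, so n = 12.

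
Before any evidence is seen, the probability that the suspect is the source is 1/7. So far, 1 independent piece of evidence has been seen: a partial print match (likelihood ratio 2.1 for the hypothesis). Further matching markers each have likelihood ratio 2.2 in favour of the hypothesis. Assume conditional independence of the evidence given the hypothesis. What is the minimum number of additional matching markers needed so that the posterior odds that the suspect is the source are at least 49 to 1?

Prior odds = (1/7)/(6/7) = 1/6.
Bayes factor of the evidence already in hand = 2.1.
Odds after that evidence = (1/6) × 2.1 = 0.35.
Target odds = 49.
Need 2.2ⁿ ≥ 49 ÷ 0.35 = 140.
2.2⁶ = 1771561/15625 falls short of 140 but 2.2⁷ = 19487171/78125 reaches it, so n = 7.

7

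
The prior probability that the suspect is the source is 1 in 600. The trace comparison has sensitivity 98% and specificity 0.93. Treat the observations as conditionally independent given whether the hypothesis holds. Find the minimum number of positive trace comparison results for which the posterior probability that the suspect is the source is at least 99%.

5

Prior odds = (1/600)/(599/600) = 1/599.
False-positive rate = 1 − 0.93 = 0.07; likelihood ratio of a positive = 0.98/0.07 = 14.
Target odds: 0.99 ÷ 0.01 = 99.
Require 14ⁿ ≥ 99 ÷ (1/599) = 59301.
14⁴ = 38416 falls short of 59301 but 14⁵ = 537824 reaches it, so n = 5.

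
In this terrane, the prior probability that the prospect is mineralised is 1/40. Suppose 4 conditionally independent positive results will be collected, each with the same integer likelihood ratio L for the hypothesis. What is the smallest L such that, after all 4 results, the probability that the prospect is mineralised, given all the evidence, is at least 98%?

7

Prior odds = 0.025/0.975 = 1/39.
Target odds = 0.98/0.02 = 49.
Need L⁴ ≥ 49 ÷ (1/39) = 1911.
6⁴ = 1296 < 1911 ≤ 2401 = 7⁴, so L = 7.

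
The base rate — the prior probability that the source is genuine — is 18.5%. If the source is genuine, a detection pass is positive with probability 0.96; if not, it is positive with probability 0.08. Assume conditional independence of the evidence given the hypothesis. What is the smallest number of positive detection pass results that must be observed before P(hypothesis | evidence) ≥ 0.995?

3

Prior odds = 0.185/0.815 = 37/163.
Likelihood ratio of a positive = 0.96/0.08 = 12.
Target odds: 0.995 ÷ 0.005 = 199.
Need (37/163) × 12ⁿ ≥ 199, i.e. 12ⁿ ≥ 32437/37.
12² = 144 falls short of 32437/37 but 12³ = 1728 reaches it, so n = 3.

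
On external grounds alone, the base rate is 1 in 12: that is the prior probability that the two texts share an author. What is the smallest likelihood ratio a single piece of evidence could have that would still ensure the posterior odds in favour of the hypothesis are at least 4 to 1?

44

Prior odds = (1/12)/(11/12) = 1/11.
Target odds = 4.
Required Bayes factor = 4 ÷ (1/11) = 44.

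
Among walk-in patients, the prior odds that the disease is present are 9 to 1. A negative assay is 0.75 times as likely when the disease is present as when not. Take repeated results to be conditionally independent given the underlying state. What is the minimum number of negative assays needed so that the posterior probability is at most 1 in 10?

16

Prior odds = 9.
Likelihood ratio per negative assay = 0.75.
Target posterior odds = 0.1/0.9 = 1/9.
Need 9 × 0.75ⁿ ≤ 1/9, i.e. 0.75ⁿ ≤ 1/81.
0.75¹⁵ ≈0.0133635 is still above 1/81 but 0.75¹⁶ ≈0.0100226 is at or below it, so n = 16.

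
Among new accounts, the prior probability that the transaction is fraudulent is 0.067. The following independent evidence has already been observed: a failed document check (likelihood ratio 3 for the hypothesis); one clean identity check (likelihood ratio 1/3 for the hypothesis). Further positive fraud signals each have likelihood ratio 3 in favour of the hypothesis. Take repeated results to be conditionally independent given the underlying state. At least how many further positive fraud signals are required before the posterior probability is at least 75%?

Prior odds = 0.067/0.933 = 67/933.
Combined Bayes factor of the evidence already in hand = 3 × (1/3) = 1.
Odds after that evidence = (67/933) × 1 = 67/933.
Target odds = 0.75/0.25 = 3.
Need 3ⁿ ≥ 3 ÷ (67/933) = 2799/67.
3³ = 27 falls short of 2799/67 but 3⁴ = 81 reaches it, so n = 4.

4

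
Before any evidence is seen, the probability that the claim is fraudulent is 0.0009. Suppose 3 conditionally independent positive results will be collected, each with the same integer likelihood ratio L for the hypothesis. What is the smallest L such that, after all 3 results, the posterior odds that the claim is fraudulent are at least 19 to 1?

Prior odds = 0.0009/0.9991 = 9/9991.
Target odds = 19.
Need L³ ≥ 19 ÷ (9/9991) = 189829/9.
27³ = 19683 < 189829/9 ≤ 21952 = 28³, so L = 28.

28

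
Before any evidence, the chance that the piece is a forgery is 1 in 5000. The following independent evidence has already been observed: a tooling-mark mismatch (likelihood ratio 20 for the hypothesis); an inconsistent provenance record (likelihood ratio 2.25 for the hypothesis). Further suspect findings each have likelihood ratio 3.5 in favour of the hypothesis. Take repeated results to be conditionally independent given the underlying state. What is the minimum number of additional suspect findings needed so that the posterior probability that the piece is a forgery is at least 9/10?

Prior odds = 0.0002/0.9998 = 1/4999.
Combined Bayes factor of the evidence already in hand = 20 × 2.25 = 45.
Odds after that evidence = (1/4999) × 45 = 45/4999.
Target odds = 0.9/0.1 = 9.
Need 3.5ⁿ ≥ 9 ÷ (45/4999) = 999.8.
3.5⁵ = 525.21875 falls short of 999.8 but 3.5⁶ = 1838.265625 reaches it, so n = 6.

6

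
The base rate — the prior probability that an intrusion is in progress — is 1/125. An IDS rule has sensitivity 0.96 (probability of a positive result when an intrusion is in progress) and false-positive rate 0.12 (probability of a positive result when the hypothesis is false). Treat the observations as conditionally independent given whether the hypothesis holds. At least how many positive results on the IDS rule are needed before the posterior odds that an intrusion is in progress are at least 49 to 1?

5

Prior odds = 0.008/0.992 = 1/124.
Likelihood ratio of a positive result = 0.96/0.12 = 8.
Target odds = 49.
Need (1/124) × 8ⁿ ≥ 49, i.e. 8ⁿ ≥ 6076.
8⁴ = 4096 falls short of 6076 but 8⁵ = 32768 reaches it, so n = 5.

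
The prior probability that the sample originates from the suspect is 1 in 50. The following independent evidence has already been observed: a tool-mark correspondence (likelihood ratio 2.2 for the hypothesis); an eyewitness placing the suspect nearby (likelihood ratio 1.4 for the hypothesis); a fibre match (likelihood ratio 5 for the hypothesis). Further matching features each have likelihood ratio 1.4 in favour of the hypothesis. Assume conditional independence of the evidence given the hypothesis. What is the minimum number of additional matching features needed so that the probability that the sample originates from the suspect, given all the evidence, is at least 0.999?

Prior odds = 0.02/0.98 = 1/49.
Combined Bayes factor of the evidence already in hand = 2.2 × 1.4 × 5 = 15.4.
Odds after that evidence = (1/49) × 15.4 = 11/35.
Target odds = 0.999/0.001 = 999.
Need 1.4ⁿ ≥ 999 ÷ (11/35) = 34965/11.
1.4²³ ≈2295.86 falls short of 34965/11 but 1.4²⁴ ≈3214.2 reaches it, so n = 24.

24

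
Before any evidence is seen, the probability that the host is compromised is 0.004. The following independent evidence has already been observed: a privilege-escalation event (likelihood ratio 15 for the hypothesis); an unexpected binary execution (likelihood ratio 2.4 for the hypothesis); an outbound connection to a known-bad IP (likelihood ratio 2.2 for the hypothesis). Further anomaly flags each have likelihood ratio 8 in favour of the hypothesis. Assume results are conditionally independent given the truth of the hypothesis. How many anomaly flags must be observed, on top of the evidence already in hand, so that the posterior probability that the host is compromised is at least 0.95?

2

Prior odds = 0.004/0.996 = 1/249.
Combined Bayes factor of the evidence already in hand = 15 × 2.4 × 2.2 = 79.2.
Odds after that evidence = (1/249) × 79.2 = 132/415.
Target odds = 0.95/0.05 = 19.
Need 8ⁿ ≥ 19 ÷ (132/415) = 7885/132.
8¹ = 8 falls short of 7885/132 but 8² = 64 reaches it, so n = 2.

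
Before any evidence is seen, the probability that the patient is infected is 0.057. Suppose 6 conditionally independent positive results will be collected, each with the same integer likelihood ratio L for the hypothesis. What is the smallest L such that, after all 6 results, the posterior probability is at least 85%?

3

Prior odds = 0.057/0.943 = 57/943.
Target odds = 0.85/0.15 = 17/3.
Need L⁶ ≥ 17/3 ÷ (57/943) = 16031/171.
2⁶ = 64 < 16031/171 ≤ 729 = 3⁶, so L = 3.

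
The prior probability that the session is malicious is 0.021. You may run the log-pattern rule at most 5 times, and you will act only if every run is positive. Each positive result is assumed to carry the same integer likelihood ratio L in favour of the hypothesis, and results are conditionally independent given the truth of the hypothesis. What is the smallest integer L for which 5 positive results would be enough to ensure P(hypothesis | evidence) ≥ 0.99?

Prior odds = 0.021/0.979 = 21/979.
Target odds = 0.99/0.01 = 99.
Need L⁵ ≥ 99 ÷ (21/979) = 32307/7.
5⁵ = 3125 < 32307/7 ≤ 7776 = 6⁵, so L = 6.

6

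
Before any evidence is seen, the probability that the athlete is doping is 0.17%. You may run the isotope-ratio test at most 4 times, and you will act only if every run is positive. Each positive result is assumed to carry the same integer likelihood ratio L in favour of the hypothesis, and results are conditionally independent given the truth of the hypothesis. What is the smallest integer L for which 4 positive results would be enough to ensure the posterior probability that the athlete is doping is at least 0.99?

16

Prior odds = 0.0017/0.9983 = 17/9983.
Target odds = 0.99/0.01 = 99.
Need L⁴ ≥ 99 ÷ (17/9983) = 988317/17.
15⁴ = 50625 < 988317/17 ≤ 65536 = 16⁴, so L = 16.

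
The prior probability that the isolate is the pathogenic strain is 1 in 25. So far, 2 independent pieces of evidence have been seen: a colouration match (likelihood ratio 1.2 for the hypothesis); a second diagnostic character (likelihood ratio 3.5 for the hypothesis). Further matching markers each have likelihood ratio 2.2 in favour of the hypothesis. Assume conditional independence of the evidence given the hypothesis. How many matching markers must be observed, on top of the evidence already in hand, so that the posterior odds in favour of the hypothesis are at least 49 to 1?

Prior odds = 0.04/0.96 = 1/24.
Combined Bayes factor of the evidence already in hand = 1.2 × 3.5 = 4.2.
Odds after that evidence = (1/24) × 4.2 = 0.175.
Target odds = 49.
Need 2.2ⁿ ≥ 49 ÷ 0.175 = 280.
2.2⁷ = 19487171/78125 falls short of 280 but 2.2⁸ = 214358881/390625 reaches it, so n = 8.

8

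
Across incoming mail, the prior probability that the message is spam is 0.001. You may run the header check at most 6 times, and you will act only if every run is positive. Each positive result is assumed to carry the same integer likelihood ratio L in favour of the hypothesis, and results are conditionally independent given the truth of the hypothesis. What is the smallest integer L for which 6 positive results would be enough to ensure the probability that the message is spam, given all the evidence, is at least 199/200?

Prior odds = 0.001/0.999 = 1/999.
Target odds = 0.995/0.005 = 199.
Need L⁶ ≥ 199 ÷ (1/999) = 198801.
7⁶ = 117649 < 198801 ≤ 262144 = 8⁶, so L = 8.

8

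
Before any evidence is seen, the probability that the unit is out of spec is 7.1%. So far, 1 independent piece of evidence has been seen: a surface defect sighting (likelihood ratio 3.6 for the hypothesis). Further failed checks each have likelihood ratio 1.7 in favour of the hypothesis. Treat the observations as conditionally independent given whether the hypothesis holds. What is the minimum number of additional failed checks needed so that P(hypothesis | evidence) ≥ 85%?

Prior odds = 0.071/0.929 = 71/929.
Bayes factor of the evidence already in hand = 3.6.
Odds after that evidence = (71/929) × 3.6 = 1278/4645.
Target odds = 0.85/0.15 = 17/3.
Need 1.7ⁿ ≥ 17/3 ÷ (1278/4645) = 78965/3834.
1.7⁵ = 1419857/100000 falls short of 78965/3834 but 1.7⁶ = 24137569/1000000 reaches it, so n = 6.

6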